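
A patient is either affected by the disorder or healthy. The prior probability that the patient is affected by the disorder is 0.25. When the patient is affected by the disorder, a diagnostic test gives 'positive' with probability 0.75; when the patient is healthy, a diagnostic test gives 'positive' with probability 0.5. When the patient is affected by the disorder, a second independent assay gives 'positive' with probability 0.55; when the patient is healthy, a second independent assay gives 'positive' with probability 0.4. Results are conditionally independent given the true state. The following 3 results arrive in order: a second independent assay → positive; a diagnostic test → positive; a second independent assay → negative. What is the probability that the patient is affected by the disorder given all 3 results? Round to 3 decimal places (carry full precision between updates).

0.340

After a second independent assay='positive': P(affected) = 0.55·0.2500 / (0.55·0.2500 + 0.4·0.7500) ≈ 0.3143
After a diagnostic test='positive': P(affected) = 0.75·0.3143 / (0.75·0.3143 + 0.5·0.6857) ≈ 0.4074
After a second independent assay='negative': P(affected) = 0.45·0.4074 / (0.45·0.4074 + 0.6·0.5926) ≈ 0.3402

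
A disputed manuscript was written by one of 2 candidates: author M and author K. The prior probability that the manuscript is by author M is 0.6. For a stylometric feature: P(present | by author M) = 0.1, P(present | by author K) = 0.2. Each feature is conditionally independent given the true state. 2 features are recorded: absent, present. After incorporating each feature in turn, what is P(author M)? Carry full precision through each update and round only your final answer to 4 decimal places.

0.4576

After 'absent': P(author M) = 0.9·0.6000 / (0.9·0.6000 + 0.8·0.4000) ≈ 0.6279
After 'present': P(author M) = 0.1·0.6279 / (0.1·0.6279 + 0.2·0.3721) ≈ 0.4576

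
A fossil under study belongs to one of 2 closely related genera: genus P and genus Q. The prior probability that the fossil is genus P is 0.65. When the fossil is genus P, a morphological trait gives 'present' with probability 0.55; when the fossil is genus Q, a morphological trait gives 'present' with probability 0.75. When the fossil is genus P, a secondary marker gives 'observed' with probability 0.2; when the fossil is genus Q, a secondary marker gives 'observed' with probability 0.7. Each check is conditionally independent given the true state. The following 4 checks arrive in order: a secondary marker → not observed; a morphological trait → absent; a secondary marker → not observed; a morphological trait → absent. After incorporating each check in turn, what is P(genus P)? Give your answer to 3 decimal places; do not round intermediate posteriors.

0.977

After a secondary marker='not observed': P(genus P) = 0.8·0.6500 / (0.8·0.6500 + 0.3·0.3500) ≈ 0.8320
After a morphological trait='absent': P(genus P) = 0.45·0.8320 / (0.45·0.8320 + 0.25·0.1680) ≈ 0.8991
After a secondary marker='not observed': P(genus P) = 0.8·0.8991 / (0.8·0.8991 + 0.3·0.1009) ≈ 0.9596
After a morphological trait='absent': P(genus P) = 0.45·0.9596 / (0.45·0.9596 + 0.25·0.0404) ≈ 0.9772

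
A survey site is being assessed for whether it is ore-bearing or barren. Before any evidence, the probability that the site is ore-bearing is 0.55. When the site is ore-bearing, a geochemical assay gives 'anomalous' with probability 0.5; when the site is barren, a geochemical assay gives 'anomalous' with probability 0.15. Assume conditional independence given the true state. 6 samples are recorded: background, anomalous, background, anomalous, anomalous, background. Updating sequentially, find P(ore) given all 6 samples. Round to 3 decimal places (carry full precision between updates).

0.902

After 'background': P(ore) = 0.5·0.5500 / (0.5·0.5500 + 0.85·0.4500) ≈ 0.4183
After 'anomalous': P(ore) = 0.5·0.4183 / (0.5·0.4183 + 0.15·0.5817) ≈ 0.7056
After 'background': P(ore) = 0.5·0.7056 / (0.5·0.7056 + 0.85·0.2944) ≈ 0.5850
After 'anomalous': P(ore) = 0.5·0.5850 / (0.5·0.5850 + 0.15·0.4150) ≈ 0.8245
After 'anomalous': P(ore) = 0.5·0.8245 / (0.5·0.8245 + 0.15·0.1755) ≈ 0.9400
After 'background': P(ore) = 0.5·0.9400 / (0.5·0.9400 + 0.85·0.0600) ≈ 0.9021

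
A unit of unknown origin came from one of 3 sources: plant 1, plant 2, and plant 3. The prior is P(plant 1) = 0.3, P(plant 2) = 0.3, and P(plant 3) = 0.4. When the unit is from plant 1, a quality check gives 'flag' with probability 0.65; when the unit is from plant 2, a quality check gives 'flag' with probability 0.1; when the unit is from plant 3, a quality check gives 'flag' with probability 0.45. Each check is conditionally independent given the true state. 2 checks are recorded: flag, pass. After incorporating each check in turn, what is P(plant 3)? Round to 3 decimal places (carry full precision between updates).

0.510

After 'flag': normaliser = 0.65·0.3000 + 0.1·0.3000 + 0.45·0.4000; P(plant 1) ≈ 0.4815, P(plant 2) ≈ 0.0741, P(plant 3) ≈ 0.4444
After 'pass': normaliser = 0.35·0.4815 + 0.9·0.0741 + 0.55·0.4444; P(plant 1) ≈ 0.3514, P(plant 2) ≈ 0.1390, P(plant 3) ≈ 0.5097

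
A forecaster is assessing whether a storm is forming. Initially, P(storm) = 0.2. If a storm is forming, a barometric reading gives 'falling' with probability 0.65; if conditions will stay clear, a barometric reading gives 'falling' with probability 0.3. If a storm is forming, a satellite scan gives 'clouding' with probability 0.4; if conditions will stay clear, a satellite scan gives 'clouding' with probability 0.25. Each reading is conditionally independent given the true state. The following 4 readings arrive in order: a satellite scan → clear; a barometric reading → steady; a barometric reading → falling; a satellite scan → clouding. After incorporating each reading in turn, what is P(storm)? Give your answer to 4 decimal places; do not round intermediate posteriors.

0.2574

After a satellite scan='clear': P(storm) = 0.6·0.2000 / (0.6·0.2000 + 0.75·0.8000) ≈ 0.1667
After a barometric reading='steady': P(storm) = 0.35·0.1667 / (0.35·0.1667 + 0.7·0.8333) ≈ 0.0909
After a barometric reading='falling': P(storm) = 0.65·0.0909 / (0.65·0.0909 + 0.3·0.9091) ≈ 0.1781
After a satellite scan='clouding': P(storm) = 0.4·0.1781 / (0.4·0.1781 + 0.25·0.8219) ≈ 0.2574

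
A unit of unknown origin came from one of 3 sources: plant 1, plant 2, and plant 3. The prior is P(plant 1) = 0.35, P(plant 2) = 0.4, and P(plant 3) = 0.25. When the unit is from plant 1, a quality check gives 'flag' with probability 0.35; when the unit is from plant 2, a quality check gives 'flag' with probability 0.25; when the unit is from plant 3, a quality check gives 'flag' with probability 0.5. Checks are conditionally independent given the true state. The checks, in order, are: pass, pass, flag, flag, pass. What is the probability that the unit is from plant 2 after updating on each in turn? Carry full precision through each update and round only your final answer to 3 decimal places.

0.350

Apply Bayes' rule sequentially, carrying P(plant 2) forward.
After 'pass': normaliser = 0.65·0.3500 + 0.75·0.4000 + 0.5·0.2500; P(plant 1) ≈ 0.3487, P(plant 2) ≈ 0.4598, P(plant 3) ≈ 0.1916
After 'pass': normaliser = 0.65·0.3487 + 0.75·0.4598 + 0.5·0.1916; P(plant 1) ≈ 0.3396, P(plant 2) ≈ 0.5168, P(plant 3) ≈ 0.1436
After 'flag': normaliser = 0.35·0.3396 + 0.25·0.5168 + 0.5·0.1436; P(plant 1) ≈ 0.3717, P(plant 2) ≈ 0.4039, P(plant 3) ≈ 0.2244
After 'flag': normaliser = 0.35·0.3717 + 0.25·0.4039 + 0.5·0.2244; P(plant 1) ≈ 0.3790, P(plant 2) ≈ 0.2942, P(plant 3) ≈ 0.3269
After 'pass': normaliser = 0.65·0.3790 + 0.75·0.2942 + 0.5·0.3269; P(plant 1) ≈ 0.3907, P(plant 2) ≈ 0.3500, P(plant 3) ≈ 0.2593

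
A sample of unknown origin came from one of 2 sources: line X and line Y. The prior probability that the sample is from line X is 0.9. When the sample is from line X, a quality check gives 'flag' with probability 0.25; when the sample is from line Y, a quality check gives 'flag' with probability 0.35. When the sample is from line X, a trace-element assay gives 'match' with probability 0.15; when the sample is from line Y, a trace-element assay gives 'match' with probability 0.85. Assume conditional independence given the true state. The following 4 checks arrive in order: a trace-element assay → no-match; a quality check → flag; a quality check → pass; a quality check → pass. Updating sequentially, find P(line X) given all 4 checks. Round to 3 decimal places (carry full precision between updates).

Apply Bayes' rule sequentially, carrying P(line X) forward.
After a trace-element assay='no-match': P(line X) = 0.85·0.9000 / (0.85·0.9000 + 0.15·0.1000) ≈ 0.9808
After a quality check='flag': P(line X) = 0.25·0.9808 / (0.25·0.9808 + 0.35·0.0192) ≈ 0.9733
After a quality check='pass': P(line X) = 0.75·0.9733 / (0.75·0.9733 + 0.65·0.0267) ≈ 0.9768
After a quality check='pass': P(line X) = 0.75·0.9768 / (0.75·0.9768 + 0.65·0.0232) ≈ 0.9798

0.980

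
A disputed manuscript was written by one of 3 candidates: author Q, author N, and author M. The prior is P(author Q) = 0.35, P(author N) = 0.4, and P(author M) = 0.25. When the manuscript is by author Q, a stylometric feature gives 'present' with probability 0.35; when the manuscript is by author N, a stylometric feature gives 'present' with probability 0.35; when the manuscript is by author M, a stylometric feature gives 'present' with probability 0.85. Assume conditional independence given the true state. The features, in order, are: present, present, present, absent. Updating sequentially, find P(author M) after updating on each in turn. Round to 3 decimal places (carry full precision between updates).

0.524

Apply Bayes' rule sequentially, carrying P(author M) forward.
After 'present': normaliser = 0.35·0.3500 + 0.35·0.4000 + 0.85·0.2500; P(author Q) ≈ 0.2579, P(author N) ≈ 0.2947, P(author M) ≈ 0.4474
After 'present': normaliser = 0.35·0.2579 + 0.35·0.2947 + 0.85·0.4474; P(author Q) ≈ 0.1573, P(author N) ≈ 0.1798, P(author M) ≈ 0.6628
After 'present': normaliser = 0.35·0.1573 + 0.35·0.1798 + 0.85·0.6628; P(author Q) ≈ 0.0808, P(author N) ≈ 0.0924, P(author M) ≈ 0.8268
After 'absent': normaliser = 0.65·0.0808 + 0.65·0.0924 + 0.15·0.8268; P(author Q) ≈ 0.2220, P(author N) ≈ 0.2537, P(author M) ≈ 0.5242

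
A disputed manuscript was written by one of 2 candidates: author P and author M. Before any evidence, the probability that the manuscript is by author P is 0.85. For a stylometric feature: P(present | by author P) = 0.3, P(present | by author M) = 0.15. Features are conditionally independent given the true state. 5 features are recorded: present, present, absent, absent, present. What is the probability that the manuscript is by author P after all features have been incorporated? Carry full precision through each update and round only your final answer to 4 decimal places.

After 'present': P(author P) = 0.3·0.8500 / (0.3·0.8500 + 0.15·0.1500) ≈ 0.9189
After 'present': P(author P) = 0.3·0.9189 / (0.3·0.9189 + 0.15·0.0811) ≈ 0.9577
After 'absent': P(author P) = 0.7·0.9577 / (0.7·0.9577 + 0.85·0.0423) ≈ 0.9492
After 'absent': P(author P) = 0.7·0.9492 / (0.7·0.9492 + 0.85·0.0508) ≈ 0.9389
After 'present': P(author P) = 0.3·0.9389 / (0.3·0.9389 + 0.15·0.0611) ≈ 0.9685

0.9685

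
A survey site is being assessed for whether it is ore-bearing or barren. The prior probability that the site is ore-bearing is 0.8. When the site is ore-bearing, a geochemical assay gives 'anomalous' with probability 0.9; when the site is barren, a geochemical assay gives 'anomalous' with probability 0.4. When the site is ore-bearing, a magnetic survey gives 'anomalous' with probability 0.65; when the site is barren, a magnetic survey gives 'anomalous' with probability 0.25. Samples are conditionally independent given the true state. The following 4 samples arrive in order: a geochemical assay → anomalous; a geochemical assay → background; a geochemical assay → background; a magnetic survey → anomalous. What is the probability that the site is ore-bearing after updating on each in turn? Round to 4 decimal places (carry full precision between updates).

0.3939

After a geochemical assay='anomalous': P(ore) = 0.9·0.8000 / (0.9·0.8000 + 0.4·0.2000) ≈ 0.9000
After a geochemical assay='background': P(ore) = 0.1·0.9000 / (0.1·0.9000 + 0.6·0.1000) ≈ 0.6000
After a geochemical assay='background': P(ore) = 0.1·0.6000 / (0.1·0.6000 + 0.6·0.4000) ≈ 0.2000
After a magnetic survey='anomalous': P(ore) = 0.65·0.2000 / (0.65·0.2000 + 0.25·0.8000) ≈ 0.3939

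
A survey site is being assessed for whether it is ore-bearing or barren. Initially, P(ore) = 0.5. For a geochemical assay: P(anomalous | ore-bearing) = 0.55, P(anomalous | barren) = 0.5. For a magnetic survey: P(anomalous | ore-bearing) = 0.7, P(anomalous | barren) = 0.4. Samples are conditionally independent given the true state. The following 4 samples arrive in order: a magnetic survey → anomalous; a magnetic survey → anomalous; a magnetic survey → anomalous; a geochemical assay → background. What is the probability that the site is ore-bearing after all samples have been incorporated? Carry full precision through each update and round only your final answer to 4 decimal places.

0.8283

After a magnetic survey='anomalous': P(ore) = 0.7·0.5000 / (0.7·0.5000 + 0.4·0.5000) ≈ 0.6364
After a magnetic survey='anomalous': P(ore) = 0.7·0.6364 / (0.7·0.6364 + 0.4·0.3636) ≈ 0.7538
After a magnetic survey='anomalous': P(ore) = 0.7·0.7538 / (0.7·0.7538 + 0.4·0.2462) ≈ 0.8428
After a geochemical assay='background': P(ore) = 0.45·0.8428 / (0.45·0.8428 + 0.5·0.1572) ≈ 0.8283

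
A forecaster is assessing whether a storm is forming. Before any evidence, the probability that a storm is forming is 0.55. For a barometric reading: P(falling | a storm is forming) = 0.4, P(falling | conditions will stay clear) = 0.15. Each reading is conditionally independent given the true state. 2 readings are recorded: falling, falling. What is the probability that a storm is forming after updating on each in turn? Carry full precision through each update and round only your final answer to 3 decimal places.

Apply Bayes' rule sequentially, carrying P(storm) forward.
After 'falling': P(storm) = 0.4·0.5500 / (0.4·0.5500 + 0.15·0.4500) ≈ 0.7652
After 'falling': P(storm) = 0.4·0.7652 / (0.4·0.7652 + 0.15·0.2348) ≈ 0.8968

0.897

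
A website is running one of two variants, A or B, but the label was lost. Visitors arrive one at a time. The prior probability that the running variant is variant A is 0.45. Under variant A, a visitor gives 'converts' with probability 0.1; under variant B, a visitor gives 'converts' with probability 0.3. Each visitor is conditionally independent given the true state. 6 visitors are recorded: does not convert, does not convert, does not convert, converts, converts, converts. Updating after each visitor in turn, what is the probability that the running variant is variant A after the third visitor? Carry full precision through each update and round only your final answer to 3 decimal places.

0.635

After 'does not convert': P(A) = 0.9·0.4500 / (0.9·0.4500 + 0.7·0.5500) ≈ 0.5127
After 'does not convert': P(A) = 0.9·0.5127 / (0.9·0.5127 + 0.7·0.4873) ≈ 0.5749
After 'does not convert': P(A) = 0.9·0.5749 / (0.9·0.5749 + 0.7·0.4251) ≈ 0.6349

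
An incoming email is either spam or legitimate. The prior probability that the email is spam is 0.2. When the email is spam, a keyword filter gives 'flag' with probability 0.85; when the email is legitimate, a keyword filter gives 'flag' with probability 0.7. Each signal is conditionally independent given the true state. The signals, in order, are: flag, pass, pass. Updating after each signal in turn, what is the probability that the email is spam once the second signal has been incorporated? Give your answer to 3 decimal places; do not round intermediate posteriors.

0.132

After 'flag': P(spam) = 0.85·0.2000 / (0.85·0.2000 + 0.7·0.8000) ≈ 0.2329
After 'pass': P(spam) = 0.15·0.2329 / (0.15·0.2329 + 0.3·0.7671) ≈ 0.1318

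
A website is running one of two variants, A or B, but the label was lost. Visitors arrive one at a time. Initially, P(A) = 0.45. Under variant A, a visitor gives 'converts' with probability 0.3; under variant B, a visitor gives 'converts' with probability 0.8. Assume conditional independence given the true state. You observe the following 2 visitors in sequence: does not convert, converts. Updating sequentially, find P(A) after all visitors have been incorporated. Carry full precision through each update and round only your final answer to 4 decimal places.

0.5178

After 'does not convert': P(A) = 0.7·0.4500 / (0.7·0.4500 + 0.2·0.5500) ≈ 0.7412
After 'converts': P(A) = 0.3·0.7412 / (0.3·0.7412 + 0.8·0.2588) ≈ 0.5178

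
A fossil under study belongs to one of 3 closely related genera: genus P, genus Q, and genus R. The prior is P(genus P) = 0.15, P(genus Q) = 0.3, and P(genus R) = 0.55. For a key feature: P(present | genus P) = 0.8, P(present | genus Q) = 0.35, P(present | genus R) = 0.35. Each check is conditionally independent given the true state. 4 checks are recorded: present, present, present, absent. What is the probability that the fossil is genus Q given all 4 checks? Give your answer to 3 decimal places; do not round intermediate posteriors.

0.214

After 'present': normaliser = 0.8·0.1500 + 0.35·0.3000 + 0.35·0.5500; P(genus P) ≈ 0.2874, P(genus Q) ≈ 0.2515, P(genus R) ≈ 0.4611
After 'present': normaliser = 0.8·0.2874 + 0.35·0.2515 + 0.35·0.4611; P(genus P) ≈ 0.4797, P(genus Q) ≈ 0.1836, P(genus R) ≈ 0.3367
After 'present': normaliser = 0.8·0.4797 + 0.35·0.1836 + 0.35·0.3367; P(genus P) ≈ 0.6782, P(genus Q) ≈ 0.1136, P(genus R) ≈ 0.2082
After 'absent': normaliser = 0.2·0.6782 + 0.65·0.1136 + 0.65·0.2082; P(genus P) ≈ 0.3934, P(genus Q) ≈ 0.2141, P(genus R) ≈ 0.3925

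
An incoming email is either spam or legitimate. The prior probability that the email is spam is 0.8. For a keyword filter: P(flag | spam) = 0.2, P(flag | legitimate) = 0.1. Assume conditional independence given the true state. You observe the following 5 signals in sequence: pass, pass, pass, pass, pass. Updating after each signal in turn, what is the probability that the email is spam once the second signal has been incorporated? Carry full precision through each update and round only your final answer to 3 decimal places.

After 'pass': P(spam) = 0.8·0.8000 / (0.8·0.8000 + 0.9·0.2000) ≈ 0.7805
After 'pass': P(spam) = 0.8·0.7805 / (0.8·0.7805 + 0.9·0.2195) ≈ 0.7596

0.760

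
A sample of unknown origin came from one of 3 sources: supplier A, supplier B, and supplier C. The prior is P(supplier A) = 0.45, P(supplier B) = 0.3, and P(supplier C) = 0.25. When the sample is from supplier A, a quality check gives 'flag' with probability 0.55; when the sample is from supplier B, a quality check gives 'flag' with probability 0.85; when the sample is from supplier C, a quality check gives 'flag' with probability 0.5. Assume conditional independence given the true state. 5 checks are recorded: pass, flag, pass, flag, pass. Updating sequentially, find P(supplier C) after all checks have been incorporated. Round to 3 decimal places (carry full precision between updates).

After 'pass': normaliser = 0.45·0.4500 + 0.15·0.3000 + 0.5·0.2500; P(supplier A) ≈ 0.5436, P(supplier B) ≈ 0.1208, P(supplier C) ≈ 0.3356
After 'flag': normaliser = 0.55·0.5436 + 0.85·0.1208 + 0.5·0.3356; P(supplier A) ≈ 0.5250, P(supplier B) ≈ 0.1803, P(supplier C) ≈ 0.2946
After 'pass': normaliser = 0.45·0.5250 + 0.15·0.1803 + 0.5·0.2946; P(supplier A) ≈ 0.5754, P(supplier B) ≈ 0.0659, P(supplier C) ≈ 0.3588
After 'flag': normaliser = 0.55·0.5754 + 0.85·0.0659 + 0.5·0.3588; P(supplier A) ≈ 0.5735, P(supplier B) ≈ 0.1015, P(supplier C) ≈ 0.3251
After 'pass': normaliser = 0.45·0.5735 + 0.15·0.1015 + 0.5·0.3251; P(supplier A) ≈ 0.5921, P(supplier B) ≈ 0.0349, P(supplier C) ≈ 0.3729

0.373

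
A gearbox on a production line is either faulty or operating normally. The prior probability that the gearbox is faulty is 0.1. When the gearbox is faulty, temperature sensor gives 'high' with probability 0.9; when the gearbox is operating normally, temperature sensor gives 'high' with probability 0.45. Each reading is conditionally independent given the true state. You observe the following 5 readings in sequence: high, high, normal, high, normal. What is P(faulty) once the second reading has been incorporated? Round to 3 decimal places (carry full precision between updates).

0.308

After 'high': P(faulty) = 0.9·0.1000 / (0.9·0.1000 + 0.45·0.9000) ≈ 0.1818
After 'high': P(faulty) = 0.9·0.1818 / (0.9·0.1818 + 0.45·0.8182) ≈ 0.3077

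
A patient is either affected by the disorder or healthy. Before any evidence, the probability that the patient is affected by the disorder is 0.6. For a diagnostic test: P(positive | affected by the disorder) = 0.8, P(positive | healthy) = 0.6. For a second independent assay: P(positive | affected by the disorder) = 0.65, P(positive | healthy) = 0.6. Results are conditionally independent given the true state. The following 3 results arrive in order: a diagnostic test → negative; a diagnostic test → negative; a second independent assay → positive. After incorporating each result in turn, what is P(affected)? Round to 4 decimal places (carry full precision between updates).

0.2889

After a diagnostic test='negative': P(affected) = 0.2·0.6000 / (0.2·0.6000 + 0.4·0.4000) ≈ 0.4286
After a diagnostic test='negative': P(affected) = 0.2·0.4286 / (0.2·0.4286 + 0.4·0.5714) ≈ 0.2727
After a second independent assay='positive': P(affected) = 0.65·0.2727 / (0.65·0.2727 + 0.6·0.7273) ≈ 0.2889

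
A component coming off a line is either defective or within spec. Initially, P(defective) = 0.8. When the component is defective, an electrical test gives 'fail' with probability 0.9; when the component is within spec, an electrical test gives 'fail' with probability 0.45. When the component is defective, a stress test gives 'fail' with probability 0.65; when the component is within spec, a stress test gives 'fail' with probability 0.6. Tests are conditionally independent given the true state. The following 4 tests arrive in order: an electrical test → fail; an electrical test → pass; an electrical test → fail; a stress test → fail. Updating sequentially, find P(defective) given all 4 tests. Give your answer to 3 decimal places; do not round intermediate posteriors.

0.759

Apply Bayes' rule sequentially, carrying P(defective) forward.
After an electrical test='fail': P(defective) = 0.9·0.8000 / (0.9·0.8000 + 0.45·0.2000) ≈ 0.8889
After an electrical test='pass': P(defective) = 0.1·0.8889 / (0.1·0.8889 + 0.55·0.1111) ≈ 0.5926
After an electrical test='fail': P(defective) = 0.9·0.5926 / (0.9·0.5926 + 0.45·0.4074) ≈ 0.7442
After a stress test='fail': P(defective) = 0.65·0.7442 / (0.65·0.7442 + 0.6·0.2558) ≈ 0.7591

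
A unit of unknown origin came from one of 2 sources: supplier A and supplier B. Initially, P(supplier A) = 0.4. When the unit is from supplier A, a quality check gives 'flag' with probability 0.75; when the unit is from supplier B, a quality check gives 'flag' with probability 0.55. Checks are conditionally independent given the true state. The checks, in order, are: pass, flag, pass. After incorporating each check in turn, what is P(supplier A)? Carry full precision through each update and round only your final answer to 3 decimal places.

After 'pass': P(supplier A) = 0.25·0.4000 / (0.25·0.4000 + 0.45·0.6000) ≈ 0.2703
After 'flag': P(supplier A) = 0.75·0.2703 / (0.75·0.2703 + 0.55·0.7297) ≈ 0.3356
After 'pass': P(supplier A) = 0.25·0.3356 / (0.25·0.3356 + 0.45·0.6644) ≈ 0.2191

0.219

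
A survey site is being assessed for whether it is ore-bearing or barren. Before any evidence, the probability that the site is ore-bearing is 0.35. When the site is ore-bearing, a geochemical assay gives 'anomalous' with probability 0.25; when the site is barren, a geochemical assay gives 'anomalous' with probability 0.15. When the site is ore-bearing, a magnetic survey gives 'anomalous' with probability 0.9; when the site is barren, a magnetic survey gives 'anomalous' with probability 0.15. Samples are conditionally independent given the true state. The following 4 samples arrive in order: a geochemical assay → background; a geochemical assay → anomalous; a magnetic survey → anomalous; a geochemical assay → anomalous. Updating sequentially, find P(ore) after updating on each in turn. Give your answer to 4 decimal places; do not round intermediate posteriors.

0.8879

After a geochemical assay='background': P(ore) = 0.75·0.3500 / (0.75·0.3500 + 0.85·0.6500) ≈ 0.3221
After a geochemical assay='anomalous': P(ore) = 0.25·0.3221 / (0.25·0.3221 + 0.15·0.6779) ≈ 0.4419
After a magnetic survey='anomalous': P(ore) = 0.9·0.4419 / (0.9·0.4419 + 0.15·0.5581) ≈ 0.8261
After a geochemical assay='anomalous': P(ore) = 0.25·0.8261 / (0.25·0.8261 + 0.15·0.1739) ≈ 0.8879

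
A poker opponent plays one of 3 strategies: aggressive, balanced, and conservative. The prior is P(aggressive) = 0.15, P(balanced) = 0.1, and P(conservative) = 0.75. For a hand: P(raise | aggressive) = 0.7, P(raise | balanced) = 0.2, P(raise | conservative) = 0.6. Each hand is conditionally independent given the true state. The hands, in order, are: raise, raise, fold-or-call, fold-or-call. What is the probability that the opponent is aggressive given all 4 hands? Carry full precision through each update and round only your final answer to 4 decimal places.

After 'raise': normaliser = 0.7·0.1500 + 0.2·0.1000 + 0.6·0.7500; P(aggressive) ≈ 0.1826, P(balanced) ≈ 0.0348, P(conservative) ≈ 0.7826
After 'raise': normaliser = 0.7·0.1826 + 0.2·0.0348 + 0.6·0.7826; P(aggressive) ≈ 0.2115, P(balanced) ≈ 0.0115, P(conservative) ≈ 0.7770
After 'fold-or-call': normaliser = 0.3·0.2115 + 0.8·0.0115 + 0.4·0.7770; P(aggressive) ≈ 0.1655, P(balanced) ≈ 0.0240, P(conservative) ≈ 0.8105
After 'fold-or-call': normaliser = 0.3·0.1655 + 0.8·0.0240 + 0.4·0.8105; P(aggressive) ≈ 0.1263, P(balanced) ≈ 0.0489, P(conservative) ≈ 0.8248

0.1263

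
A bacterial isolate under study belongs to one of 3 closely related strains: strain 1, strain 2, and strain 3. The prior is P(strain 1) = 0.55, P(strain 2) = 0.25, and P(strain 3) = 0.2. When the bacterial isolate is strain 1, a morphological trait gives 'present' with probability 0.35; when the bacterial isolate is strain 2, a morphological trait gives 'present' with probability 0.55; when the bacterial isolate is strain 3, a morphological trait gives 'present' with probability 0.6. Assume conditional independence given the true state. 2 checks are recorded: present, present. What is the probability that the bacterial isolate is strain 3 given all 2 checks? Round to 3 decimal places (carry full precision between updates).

0.335

Apply Bayes' rule sequentially, carrying P(strain 3) forward.
After 'present': normaliser = 0.35·0.5500 + 0.55·0.2500 + 0.6·0.2000; P(strain 1) ≈ 0.4278, P(strain 2) ≈ 0.3056, P(strain 3) ≈ 0.2667
After 'present': normaliser = 0.35·0.4278 + 0.55·0.3056 + 0.6·0.2667; P(strain 1) ≈ 0.3134, P(strain 2) ≈ 0.3517, P(strain 3) ≈ 0.3349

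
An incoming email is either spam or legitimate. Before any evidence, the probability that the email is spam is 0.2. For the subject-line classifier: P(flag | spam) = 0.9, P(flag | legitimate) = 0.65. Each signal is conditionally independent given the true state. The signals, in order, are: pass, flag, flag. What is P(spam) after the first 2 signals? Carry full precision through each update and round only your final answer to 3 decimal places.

After 'pass': P(spam) = 0.1·0.2000 / (0.1·0.2000 + 0.35·0.8000) ≈ 0.0667
After 'flag': P(spam) = 0.9·0.0667 / (0.9·0.0667 + 0.65·0.9333) ≈ 0.0900

0.090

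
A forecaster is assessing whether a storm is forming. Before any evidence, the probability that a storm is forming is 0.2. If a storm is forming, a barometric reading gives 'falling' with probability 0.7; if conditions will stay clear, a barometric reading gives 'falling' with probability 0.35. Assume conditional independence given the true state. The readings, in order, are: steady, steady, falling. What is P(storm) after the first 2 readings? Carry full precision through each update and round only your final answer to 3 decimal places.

0.051

After 'steady': P(storm) = 0.3·0.2000 / (0.3·0.2000 + 0.65·0.8000) ≈ 0.1034
After 'steady': P(storm) = 0.3·0.1034 / (0.3·0.1034 + 0.65·0.8966) ≈ 0.0506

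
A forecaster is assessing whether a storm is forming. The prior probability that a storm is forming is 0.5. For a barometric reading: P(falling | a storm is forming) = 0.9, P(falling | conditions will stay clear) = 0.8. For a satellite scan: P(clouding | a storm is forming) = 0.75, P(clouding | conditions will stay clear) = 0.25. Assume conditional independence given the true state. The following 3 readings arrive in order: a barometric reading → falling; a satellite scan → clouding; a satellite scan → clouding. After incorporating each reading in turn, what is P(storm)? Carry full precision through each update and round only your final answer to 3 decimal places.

After a barometric reading='falling': P(storm) = 0.9·0.5000 / (0.9·0.5000 + 0.8·0.5000) ≈ 0.5294
After a satellite scan='clouding': P(storm) = 0.75·0.5294 / (0.75·0.5294 + 0.25·0.4706) ≈ 0.7714
After a satellite scan='clouding': P(storm) = 0.75·0.7714 / (0.75·0.7714 + 0.25·0.2286) ≈ 0.9101

0.910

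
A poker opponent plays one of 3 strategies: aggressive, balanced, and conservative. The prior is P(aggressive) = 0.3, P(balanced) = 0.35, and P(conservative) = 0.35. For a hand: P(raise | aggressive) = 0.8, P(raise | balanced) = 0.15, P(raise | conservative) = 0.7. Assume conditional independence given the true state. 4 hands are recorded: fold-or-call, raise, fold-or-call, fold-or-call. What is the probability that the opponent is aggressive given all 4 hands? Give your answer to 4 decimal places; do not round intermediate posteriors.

0.0471

After 'fold-or-call': normaliser = 0.2·0.3000 + 0.85·0.3500 + 0.3·0.3500; P(aggressive) ≈ 0.1297, P(balanced) ≈ 0.6432, P(conservative) ≈ 0.2270
After 'raise': normaliser = 0.8·0.1297 + 0.15·0.6432 + 0.7·0.2270; P(aggressive) ≈ 0.2889, P(balanced) ≈ 0.2686, P(conservative) ≈ 0.4424
After 'fold-or-call': normaliser = 0.2·0.2889 + 0.85·0.2686 + 0.3·0.4424; P(aggressive) ≈ 0.1380, P(balanced) ≈ 0.5451, P(conservative) ≈ 0.3169
After 'fold-or-call': normaliser = 0.2·0.1380 + 0.85·0.5451 + 0.3·0.3169; P(aggressive) ≈ 0.0471, P(balanced) ≈ 0.7907, P(conservative) ≈ 0.1622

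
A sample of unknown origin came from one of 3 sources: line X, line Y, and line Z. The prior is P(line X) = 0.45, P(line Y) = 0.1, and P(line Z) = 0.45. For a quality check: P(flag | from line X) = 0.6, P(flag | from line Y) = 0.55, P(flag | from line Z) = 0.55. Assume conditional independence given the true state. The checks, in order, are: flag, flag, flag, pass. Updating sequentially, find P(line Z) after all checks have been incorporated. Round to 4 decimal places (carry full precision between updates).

After 'flag': normaliser = 0.6·0.4500 + 0.55·0.1000 + 0.55·0.4500; P(line X) ≈ 0.4716, P(line Y) ≈ 0.0961, P(line Z) ≈ 0.4323
After 'flag': normaliser = 0.6·0.4716 + 0.55·0.0961 + 0.55·0.4323; P(line X) ≈ 0.4933, P(line Y) ≈ 0.0921, P(line Z) ≈ 0.4145
After 'flag': normaliser = 0.6·0.4933 + 0.55·0.0921 + 0.55·0.4145; P(line X) ≈ 0.5151, P(line Y) ≈ 0.0882, P(line Z) ≈ 0.3967
After 'pass': normaliser = 0.4·0.5151 + 0.45·0.0882 + 0.45·0.3967; P(line X) ≈ 0.4856, P(line Y) ≈ 0.0935, P(line Z) ≈ 0.4208

0.4208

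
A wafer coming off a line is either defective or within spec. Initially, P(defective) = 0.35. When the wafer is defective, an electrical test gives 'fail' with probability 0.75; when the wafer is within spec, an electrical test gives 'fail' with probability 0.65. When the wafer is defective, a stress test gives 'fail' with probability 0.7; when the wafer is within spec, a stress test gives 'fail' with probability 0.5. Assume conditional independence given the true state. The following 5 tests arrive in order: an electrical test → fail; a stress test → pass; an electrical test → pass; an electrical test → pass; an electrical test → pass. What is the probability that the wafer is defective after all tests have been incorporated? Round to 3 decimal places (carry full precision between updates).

Each posterior becomes the prior for the next update.
After an electrical test='fail': P(defective) = 0.75·0.3500 / (0.75·0.3500 + 0.65·0.6500) ≈ 0.3832
After a stress test='pass': P(defective) = 0.3·0.3832 / (0.3·0.3832 + 0.5·0.6168) ≈ 0.2716
After an electrical test='pass': P(defective) = 0.25·0.2716 / (0.25·0.2716 + 0.35·0.7284) ≈ 0.2103
After an electrical test='pass': P(defective) = 0.25·0.2103 / (0.25·0.2103 + 0.35·0.7897) ≈ 0.1598
After an electrical test='pass': P(defective) = 0.25·0.1598 / (0.25·0.1598 + 0.35·0.8402) ≈ 0.1196

0.120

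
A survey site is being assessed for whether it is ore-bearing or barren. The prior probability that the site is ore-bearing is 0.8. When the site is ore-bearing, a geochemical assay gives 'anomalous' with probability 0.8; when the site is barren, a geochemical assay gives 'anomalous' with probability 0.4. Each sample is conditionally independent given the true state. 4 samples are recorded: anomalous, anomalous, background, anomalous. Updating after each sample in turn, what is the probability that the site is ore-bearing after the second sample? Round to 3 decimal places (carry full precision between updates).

After 'anomalous': P(ore) = 0.8·0.8000 / (0.8·0.8000 + 0.4·0.2000) ≈ 0.8889
After 'anomalous': P(ore) = 0.8·0.8889 / (0.8·0.8889 + 0.4·0.1111) ≈ 0.9412

0.941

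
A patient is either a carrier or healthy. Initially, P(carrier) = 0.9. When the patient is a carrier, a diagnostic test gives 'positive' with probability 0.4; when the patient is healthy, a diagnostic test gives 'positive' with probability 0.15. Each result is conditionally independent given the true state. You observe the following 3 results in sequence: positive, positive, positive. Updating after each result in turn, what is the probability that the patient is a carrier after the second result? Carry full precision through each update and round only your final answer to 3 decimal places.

Each posterior becomes the prior for the next update.
After 'positive': P(carrier) = 0.4·0.9000 / (0.4·0.9000 + 0.15·0.1000) ≈ 0.9600
After 'positive': P(carrier) = 0.4·0.9600 / (0.4·0.9600 + 0.15·0.0400) ≈ 0.9846

0.985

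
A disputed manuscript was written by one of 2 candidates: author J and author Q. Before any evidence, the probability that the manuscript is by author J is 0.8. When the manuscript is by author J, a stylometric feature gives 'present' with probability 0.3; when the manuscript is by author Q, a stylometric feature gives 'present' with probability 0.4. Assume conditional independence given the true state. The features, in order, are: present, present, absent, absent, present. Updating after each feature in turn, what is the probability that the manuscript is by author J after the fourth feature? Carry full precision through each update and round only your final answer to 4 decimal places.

0.7538

After 'present': P(author J) = 0.3·0.8000 / (0.3·0.8000 + 0.4·0.2000) ≈ 0.7500
After 'present': P(author J) = 0.3·0.7500 / (0.3·0.7500 + 0.4·0.2500) ≈ 0.6923
After 'absent': P(author J) = 0.7·0.6923 / (0.7·0.6923 + 0.6·0.3077) ≈ 0.7241
After 'absent': P(author J) = 0.7·0.7241 / (0.7·0.7241 + 0.6·0.2759) ≈ 0.7538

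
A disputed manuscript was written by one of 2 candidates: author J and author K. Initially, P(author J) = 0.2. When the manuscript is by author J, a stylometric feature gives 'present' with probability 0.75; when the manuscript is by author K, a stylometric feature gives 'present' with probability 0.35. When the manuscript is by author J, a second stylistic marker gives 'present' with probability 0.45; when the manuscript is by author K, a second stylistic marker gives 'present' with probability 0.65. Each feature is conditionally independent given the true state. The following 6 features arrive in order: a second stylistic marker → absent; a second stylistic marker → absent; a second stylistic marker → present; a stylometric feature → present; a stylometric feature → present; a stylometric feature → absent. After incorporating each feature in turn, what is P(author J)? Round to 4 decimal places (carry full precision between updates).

0.4301

Each posterior becomes the prior for the next update.
After a second stylistic marker='absent': P(author J) = 0.55·0.2000 / (0.55·0.2000 + 0.35·0.8000) ≈ 0.2821
After a second stylistic marker='absent': P(author J) = 0.55·0.2821 / (0.55·0.2821 + 0.35·0.7179) ≈ 0.3817
After a second stylistic marker='present': P(author J) = 0.45·0.3817 / (0.45·0.3817 + 0.65·0.6183) ≈ 0.2994
After a stylometric feature='present': P(author J) = 0.75·0.2994 / (0.75·0.2994 + 0.35·0.7006) ≈ 0.4780
After a stylometric feature='present': P(author J) = 0.75·0.4780 / (0.75·0.4780 + 0.35·0.5220) ≈ 0.6624
After a stylometric feature='absent': P(author J) = 0.25·0.6624 / (0.25·0.6624 + 0.65·0.3376) ≈ 0.4301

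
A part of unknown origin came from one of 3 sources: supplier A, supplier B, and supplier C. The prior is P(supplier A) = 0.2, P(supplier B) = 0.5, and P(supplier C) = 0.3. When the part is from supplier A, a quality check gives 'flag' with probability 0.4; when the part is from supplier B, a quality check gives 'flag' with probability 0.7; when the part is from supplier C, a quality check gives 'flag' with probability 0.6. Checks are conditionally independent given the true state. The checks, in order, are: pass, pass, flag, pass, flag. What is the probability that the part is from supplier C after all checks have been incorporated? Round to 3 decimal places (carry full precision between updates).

0.338

After 'pass': normaliser = 0.6·0.2000 + 0.3·0.5000 + 0.4·0.3000; P(supplier A) ≈ 0.3077, P(supplier B) ≈ 0.3846, P(supplier C) ≈ 0.3077
After 'pass': normaliser = 0.6·0.3077 + 0.3·0.3846 + 0.4·0.3077; P(supplier A) ≈ 0.4364, P(supplier B) ≈ 0.2727, P(supplier C) ≈ 0.2909
After 'flag': normaliser = 0.4·0.4364 + 0.7·0.2727 + 0.6·0.2909; P(supplier A) ≈ 0.3232, P(supplier B) ≈ 0.3535, P(supplier C) ≈ 0.3232
After 'pass': normaliser = 0.6·0.3232 + 0.3·0.3535 + 0.4·0.3232; P(supplier A) ≈ 0.4518, P(supplier B) ≈ 0.2471, P(supplier C) ≈ 0.3012
After 'flag': normaliser = 0.4·0.4518 + 0.7·0.2471 + 0.6·0.3012; P(supplier A) ≈ 0.3382, P(supplier B) ≈ 0.3236, P(supplier C) ≈ 0.3382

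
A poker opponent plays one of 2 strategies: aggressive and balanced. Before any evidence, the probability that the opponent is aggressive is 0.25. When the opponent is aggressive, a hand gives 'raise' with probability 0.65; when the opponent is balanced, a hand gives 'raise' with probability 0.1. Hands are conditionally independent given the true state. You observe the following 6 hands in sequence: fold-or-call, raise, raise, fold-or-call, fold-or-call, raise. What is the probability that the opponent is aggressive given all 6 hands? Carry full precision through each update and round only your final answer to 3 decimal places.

0.843

After 'fold-or-call': P(aggressive) = 0.35·0.2500 / (0.35·0.2500 + 0.9·0.7500) ≈ 0.1148
After 'raise': P(aggressive) = 0.65·0.1148 / (0.65·0.1148 + 0.1·0.8852) ≈ 0.4573
After 'raise': P(aggressive) = 0.65·0.4573 / (0.65·0.4573 + 0.1·0.5427) ≈ 0.8456
After 'fold-or-call': P(aggressive) = 0.35·0.8456 / (0.35·0.8456 + 0.9·0.1544) ≈ 0.6805
After 'fold-or-call': P(aggressive) = 0.35·0.6805 / (0.35·0.6805 + 0.9·0.3195) ≈ 0.4530
After 'raise': P(aggressive) = 0.65·0.4530 / (0.65·0.4530 + 0.1·0.5470) ≈ 0.8434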